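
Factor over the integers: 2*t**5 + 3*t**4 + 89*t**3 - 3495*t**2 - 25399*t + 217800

(2*t - 11)*(t + 9)*(t - 11)*(t**2 + 9*t + 200)

Among the possible rational roots, t = 11 is a root, giving the factor (t - 11) and quotient 2*t**4 + 25*t**3 + 364*t**2 + 509*t - 19800.
Next, t = -9 is a root, giving the factor (t + 9) and quotient 2*t**3 + 7*t**2 + 301*t - 2200.
Then t = 11/2 is a root, giving the factor (2*t - 11) and quotient t**2 + 9*t + 200.
The quadratic t**2 + 9*t + 200 has discriminant -719 < 0 and is irreducible over ℤ.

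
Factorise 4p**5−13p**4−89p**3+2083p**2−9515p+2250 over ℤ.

(4p−1)(p+9)(p−5)(p**2−7p+50)

Among the possible rational roots, p = 5 is a root, so (p−5) is a factor; dividing leaves 4p**4+7p**3−54p**2+1813p−450.
Then p = −9 is a root, so (p+9) is a factor; dividing leaves 4p**3−29p**2+207p−50.
Continuing, p = 1/4 is a root, so (4p−1) is a factor; dividing leaves p**2−7p+50.
The quadratic p**2−7p+50 has discriminant −151 < 0 and is irreducible over ℤ.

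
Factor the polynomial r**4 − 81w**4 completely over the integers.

(r + 3w)(r − 3w)(r**2 + 9w**2)

(r)⁴ − (3w)⁴ = ((r)² − (3w)²)((r)² + (3w)²); the first factor splits again, the second (r**2 + 9w**2) is irreducible.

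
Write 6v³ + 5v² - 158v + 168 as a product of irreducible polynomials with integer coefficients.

By the rational root theorem, v = 7/6 is a root, so (6v - 7) is a factor; dividing leaves v² + 2v - 24.
The remaining quadratic factors as (v - 4)(v + 6).

(6v - 7)(v + 6)(v - 4)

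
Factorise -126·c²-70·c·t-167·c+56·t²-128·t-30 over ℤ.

-(14·c+14·t+3)·(9·c-4·t+10)

Group: -9·c·(14·c+14·t+3) + (4·t-10)·(14·c+14·t+3); both groups contain (14·c+14·t+3).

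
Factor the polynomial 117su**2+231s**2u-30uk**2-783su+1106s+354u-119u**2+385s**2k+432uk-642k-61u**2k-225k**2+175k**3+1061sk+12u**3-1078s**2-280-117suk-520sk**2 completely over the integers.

Group: 3u(77s**2+39su-104sk-79s+4u**2-27uk-21u+35k**2+53k+20) + (5k-14)(77s**2+39su-104sk-79s+4u**2-27uk-21u+35k**2+53k+20); both groups contain (77s**2+39su-104sk-79s+4u**2-27uk-21u+35k**2+53k+20), so (3u+5k-14) is a factor with cofactor 77s**2+39su-104sk-79s+4u**2-27uk-21u+35k**2+53k+20.
The cofactor groups again: 77s**2+39su-104sk-79s+4u**2-27uk-21u+35k**2+53k+20 = 11s(7s+u-5k-4) + (4u-7k-5)(7s+u-5k-4); both groups contain (7s+u-5k-4), giving (11s+4u-7k-5)(7s+u-5k-4).

(7s+u-5k-4)(11s+4u-7k-5)(3u+5k-14)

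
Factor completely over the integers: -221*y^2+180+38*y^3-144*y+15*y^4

(3*y-2)*(5*y+6)*(y+5)*(y-3)

Testing divisors of the constant over divisors of the leading coefficient, y = 2/3 is a root, so (3*y-2) is a factor; dividing leaves 5*y^3+16*y^2-63*y-90.
Then y = -5 is a root, so (y+5) is a factor; dividing leaves 5*y^2-9*y-18.
The remaining quadratic factors as (5*y+6)(y-3).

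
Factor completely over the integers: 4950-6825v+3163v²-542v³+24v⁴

(4v-15)(6v-11)(v-15)(v-2)

Among the possible rational roots, v = 2 is a root, so (v-2) is a factor; dividing leaves 24v³-494v²+2175v-2475.
Then v = 11/6 is a root, so (6v-11) is a factor; dividing leaves 4v²-75v+225.
The remaining quadratic factors as (4v-15)(v-15).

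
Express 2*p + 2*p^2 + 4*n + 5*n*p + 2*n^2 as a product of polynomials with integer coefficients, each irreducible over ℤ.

(2*n + p)*(n + 2*p + 2)

Group: 2*n*(n + 2*p + 2) + p*(n + 2*p + 2); both groups contain (n + 2*p + 2).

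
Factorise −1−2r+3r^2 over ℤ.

(3r+1)(r−1)

Need a pair with product 3·(−1) = −3 and sum −2: that's −3 and 1.
Split the middle term: 3r^2−3r + r−1 = 3r(r−1) + (r−1).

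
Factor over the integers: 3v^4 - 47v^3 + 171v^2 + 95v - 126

(3v - 2)(v + 1)(v - 7)(v - 9)

Among the possible rational roots, v = -1 is a root, so (v + 1) divides it; the quotient is 3v^3 - 50v^2 + 221v - 126.
Next, v = 7 is a root, giving the factor (v - 7) and quotient 3v^2 - 29v + 18.
The remaining quadratic factors as (3v - 2)(v - 9).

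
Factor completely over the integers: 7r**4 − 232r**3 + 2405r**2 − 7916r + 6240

(7r − 8)(r − 13)(r − 15)(r − 4)

By the rational root theorem, r = 15 is a root, giving the factor (r − 15) and quotient 7r**3 − 127r**2 + 500r − 416.
Then r = 13 is a root, so (r − 13) is a factor; dividing leaves 7r**2 − 36r + 32.
The remaining quadratic factors as (r − 4)(7r − 8).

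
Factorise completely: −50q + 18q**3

Factor out 2q, leaving 9q**2 − 25, which is a difference of two squares.

2q(3q + 5)(3q − 5)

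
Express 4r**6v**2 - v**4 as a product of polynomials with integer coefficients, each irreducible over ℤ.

Pull out the common factor v**2, leaving 4r**6 - v**2.
Recognize a difference of squares with the parts 2r**3 and v.

v**2(2r**3 + v)(2r**3 - v)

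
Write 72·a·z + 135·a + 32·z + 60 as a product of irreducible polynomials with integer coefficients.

Group as (72·a·z + 135·a) + (32·z + 60) = 9·a·(8·z + 15) + 4·(8·z + 15).
Both groups share the factor (8·z + 15).

(8·z + 15)·(9·a + 4)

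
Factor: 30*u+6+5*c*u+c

Group as (5*c*u+c) + (30*u+6) = c*(5*u+1) + 6*(5*u+1).
Both groups share the factor (5*u+1).

(5*u+1)*(c+6)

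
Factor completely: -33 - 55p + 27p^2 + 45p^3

(5p + 3)(9p^2 - 11)

Group as (45p^3 - 55p) + (27p^2 - 33) = 5p(9p^2 - 11) + 3(9p^2 - 11).
Both groups share the factor (9p^2 - 11).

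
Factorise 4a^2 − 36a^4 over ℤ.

−4a^2(3a + 1)(3a − 1)

Every term has a factor of 4a^2; factoring it out leaves −9a^2 + 1.
Recognize a difference of squares with the parts 1 and 3a.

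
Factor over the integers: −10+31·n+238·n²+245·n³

Among the possible rational roots, n = 1/7 is a root, giving the factor (7·n−1) and quotient 35·n²+39·n+10.
The remaining quadratic factors as (7·n+5)(5·n+2).

(5·n+2)·(7·n+5)·(7·n−1)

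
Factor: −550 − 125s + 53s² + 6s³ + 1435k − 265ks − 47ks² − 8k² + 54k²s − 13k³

−(13k − 2s − 5)(k − 3s + 11)(k − s − 10)

Group: 13k(−k² + 4ks − k − 3s² − 19s + 110) + (−2s − 5)(−k² + 4ks − k − 3s² − 19s + 110); both groups contain (−k² + 4ks − k − 3s² − 19s + 110), so (13k − 2s − 5) is a factor with cofactor −k² + 4ks − k − 3s² − 19s + 110.
The cofactor groups again: −k² + 4ks − k − 3s² − 19s + 110 = −k(k − 3s + 11) + (s + 10)(k − 3s + 11); both groups contain (k − 3s + 11), giving −(k − s − 10)(k − 3s + 11).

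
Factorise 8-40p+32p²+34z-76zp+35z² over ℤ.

(7z-4p+4)(5z-8p+2)

Group: 7z(5z-8p+2) + (-4p+4)(5z-8p+2); both groups contain (5z-8p+2).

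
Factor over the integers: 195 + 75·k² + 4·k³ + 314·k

(4·k + 3)·(k + 13)·(k + 5)

By the rational root theorem, k = -13 is a root, giving the factor (k + 13) and quotient 4·k² + 23·k + 15.
The remaining quadratic factors as (k + 5)(4·k + 3).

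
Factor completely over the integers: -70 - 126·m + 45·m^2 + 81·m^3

(9·m + 5)·(9·m^2 - 14)

Group as (81·m^3 - 126·m) + (45·m^2 - 70) = 9·m·(9·m^2 - 14) + 5·(9·m^2 - 14).
Both groups share the factor (9·m^2 - 14).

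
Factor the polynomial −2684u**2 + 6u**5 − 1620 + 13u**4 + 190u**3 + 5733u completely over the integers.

Trying the rational-root candidates, u = 4 is a root, giving the factor (u − 4) and quotient 6u**4 + 37u**3 + 338u**2 − 1332u + 405.
Then u = 1/3 is a root, so (3u − 1) is a factor; dividing leaves 2u**3 + 13u**2 + 117u − 405.
Continuing, u = 5/2 is a root, giving the factor (2u − 5) and quotient u**2 + 9u + 81.
The quadratic u**2 + 9u + 81 has discriminant −243 < 0 and is irreducible over ℤ.

(2u − 5)(3u − 1)(u − 4)(u**2 + 9u + 81)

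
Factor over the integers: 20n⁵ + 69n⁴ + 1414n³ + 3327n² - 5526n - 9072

(4n - 7)(5n + 6)(n + 3)(n² + n + 72)

By the rational root theorem, n = -3 is a root, so (n + 3) is a factor; dividing leaves 20n⁴ + 9n³ + 1387n² - 834n - 3024.
Next, n = -6/5 is a root, so (5n + 6) divides it; the quotient is 4n³ - 3n² + 281n - 504.
Continuing, n = 7/4 is a root, giving the factor (4n - 7) and quotient n² + n + 72.
The quadratic n² + n + 72 has discriminant -287 < 0 and is irreducible over ℤ.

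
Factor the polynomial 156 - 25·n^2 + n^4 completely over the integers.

(n^2 - 12)·(n^2 - 13)

Substitute u = n^2 to get a quadratic in u, then factor.
n^2 - 12 is irreducible over ℤ (12 is not a perfect square).
n^2 - 13 is irreducible over ℤ (13 is not a perfect square).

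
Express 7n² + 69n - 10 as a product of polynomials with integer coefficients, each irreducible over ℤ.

(7n - 1)(n + 10)

Need a pair with product 7·(-10) = -70 and sum 69: that's 70 and -1.
Split the middle term: 7n² + 70n - n - 10 = 7n(n + 10) - (n + 10).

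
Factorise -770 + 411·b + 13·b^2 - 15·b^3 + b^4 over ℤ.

(b + 5)·(b - 11)·(b - 2)·(b - 7)

Testing divisors of the constant over divisors of the leading coefficient, b = 11 is a root, so (b - 11) divides it; the quotient is b^3 - 4·b^2 - 31·b + 70.
Then b = -5 is a root, so (b + 5) divides it; the quotient is b^2 - 9·b + 14.
The remaining quadratic factors as (b - 2)(b - 7).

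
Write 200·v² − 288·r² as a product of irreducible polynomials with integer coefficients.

8·(5·v − 6·r)·(5·v + 6·r)

Pull out the common factor 8; 25·v² − 36·r² is a difference of squares.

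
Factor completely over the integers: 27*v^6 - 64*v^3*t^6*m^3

v^3*(3*v - 4*t^2*m)*(9*v^2 + 12*v*t^2*m + 16*t^4*m^2)

Every term has a factor of v^3; factoring it out leaves 27*v^3 - 64*t^6*m^3.
Recognize a difference of cubes with the parts 3*v and 4*t^2*m.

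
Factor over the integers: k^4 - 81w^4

Write as (k^2)² − (9w^2)², then factor k^2 - 9w^2 once more.

(k + 3w)(k - 3w)(k^2 + 9w^2)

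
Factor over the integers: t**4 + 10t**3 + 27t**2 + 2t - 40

Among the possible rational roots, t = -2 is a root, so (t + 2) is a factor; dividing leaves t**3 + 8t**2 + 11t - 20.
Then t = -4 is a root, giving the factor (t + 4) and quotient t**2 + 4t - 5.
The remaining quadratic factors as (t + 5)(t - 1).

(t + 2)(t + 4)(t + 5)(t - 1)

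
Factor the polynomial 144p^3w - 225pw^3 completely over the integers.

9pw(4p + 5w)(4p - 5w)

Pull out the common factor 9pw; 16p^2 - 25w^2 is a difference of squares.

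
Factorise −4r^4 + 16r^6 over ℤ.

Factor out 4r^4 first: what remains is 4r^2 − 1.
Recognize a difference of squares with the parts 2r and 1.

4r^4(2r + 1)(2r − 1)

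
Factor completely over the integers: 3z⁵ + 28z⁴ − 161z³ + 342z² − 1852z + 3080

Among the possible rational roots, z = −14 is a root, so (z + 14) divides it; the quotient is 3z⁴ − 14z³ + 35z² − 148z + 220.
Then z = 11/3 is a root, giving the factor (3z − 11) and quotient z³ − z² + 8z − 20.
Continuing, z = 2 is a root, giving the factor (z − 2) and quotient z² + z + 10.
The quadratic z² + z + 10 has discriminant −39 < 0 and is irreducible over ℤ.

(3z − 11)(z + 14)(z − 2)(z² + z + 10)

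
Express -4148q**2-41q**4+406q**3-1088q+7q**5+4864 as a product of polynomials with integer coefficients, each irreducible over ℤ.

Testing divisors of the constant over divisors of the leading coefficient, q = -8/7 is a root, so (7q+8) is a factor; dividing leaves q**4-7q**3+66q**2-668q+608.
Continuing, q = 8 is a root, so (q-8) is a factor; dividing leaves q**3+q**2+74q-76.
Continuing, q = 1 is a root, so (q-1) divides it; the quotient is q**2+2q+76.
The quadratic q**2+2q+76 has discriminant -300 < 0 and is irreducible over ℤ.

(7q+8)(q-1)(q-8)(q**2+2q+76)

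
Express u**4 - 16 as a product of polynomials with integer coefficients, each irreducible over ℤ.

Write as (u**2)² − (4)², then factor u**2 - 4 once more.

(u + 2)(u - 2)(u**2 + 4)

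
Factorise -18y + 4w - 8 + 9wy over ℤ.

Group as (9wy + 4w) + (-18y - 8) = w(9y + 4) - 2(9y + 4).
Both groups share the factor (9y + 4).

(9y + 4)(w - 2)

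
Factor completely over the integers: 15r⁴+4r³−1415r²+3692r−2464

Trying the rational-root candidates, r = −11 is a root, so (r+11) divides it; the quotient is 15r³−161r²+356r−224.
Continuing, r = 7/5 is a root, so (5r−7) is a factor; dividing leaves 3r²−28r+32.
The remaining quadratic factors as (r−8)(3r−4).

(3r−4)(5r−7)(r+11)(r−8)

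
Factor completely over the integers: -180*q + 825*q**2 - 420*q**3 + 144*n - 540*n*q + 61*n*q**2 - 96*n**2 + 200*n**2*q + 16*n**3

(4*n + 7*q - 12)*(4*n - 5*q)*(n + 12*q - 3)

Group: n*(16*n**2 + 8*n*q - 48*n - 35*q**2 + 60*q) + (12*q - 3)*(16*n**2 + 8*n*q - 48*n - 35*q**2 + 60*q); both groups contain (16*n**2 + 8*n*q - 48*n - 35*q**2 + 60*q), so (n + 12*q - 3) is a factor with cofactor 16*n**2 + 8*n*q - 48*n - 35*q**2 + 60*q.
The cofactor groups again: 16*n**2 + 8*n*q - 48*n - 35*q**2 + 60*q = 4*n*(4*n + 7*q - 12) - 5*q*(4*n + 7*q - 12); both groups contain (4*n + 7*q - 12), giving (4*n - 5*q)*(4*n + 7*q - 12).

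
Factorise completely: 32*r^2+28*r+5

Need a pair with product 32·5 = 160 and sum 28: that's 8 and 20.
Split the middle term: 32*r^2+8*r + 20*r+5 = 8*r*(4*r+1) + 5*(4*r+1).

(4*r+1)*(8*r+5)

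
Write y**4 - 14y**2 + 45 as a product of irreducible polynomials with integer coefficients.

(y + 3)(y - 3)(y**2 - 5)

Substitute u = y**2 to get a quadratic in u, then factor.
y**2 - 5 is irreducible over ℤ (5 is not a perfect square).
y**2 - 9 is a difference of squares.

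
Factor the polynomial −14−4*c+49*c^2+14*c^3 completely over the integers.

Group as (14*c^3−4*c) + (49*c^2−14) = 2*c*(7*c^2−2) + 7*(7*c^2−2).
Both groups share the factor (7*c^2−2).

(2*c+7)*(7*c^2−2)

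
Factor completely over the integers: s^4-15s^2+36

Substitute u = s^2 to get a quadratic in u, then factor.
s^2-12 is irreducible over ℤ (12 is not a perfect square).
s^2-3 is irreducible over ℤ (3 is not a perfect square).

(s^2-12)(s^2-3)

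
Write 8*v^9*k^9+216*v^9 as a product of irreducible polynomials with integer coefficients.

8*v^9*(k^3+3)*(k^6-3*k^3+9)

Factor out 8*v^9 first: what remains is k^9+27.
Recognize a sum of cubes with the parts k^3 and 3.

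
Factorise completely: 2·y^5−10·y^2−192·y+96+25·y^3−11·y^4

Testing divisors of the constant over divisors of the leading coefficient, y = 1/2 is a root, so (2·y−1) divides it; the quotient is y^4−5·y^3+10·y^2−96.
Then y = −2 is a root, so (y+2) divides it; the quotient is y^3−7·y^2+24·y−48.
Then y = 4 is a root, so (y−4) divides it; the quotient is y^2−3·y+12.
The quadratic y^2−3·y+12 has discriminant −39 < 0 and is irreducible over ℤ.

(2·y−1)·(y+2)·(y−4)·(y^2−3·y+12)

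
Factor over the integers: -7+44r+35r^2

(5r+7)(7r-1)

Need a pair with product 35·(-7) = -245 and sum 44: that's -5 and 49.
Split the middle term: 35r^2-5r + 49r-7 = 5r(7r-1) + 7(7r-1).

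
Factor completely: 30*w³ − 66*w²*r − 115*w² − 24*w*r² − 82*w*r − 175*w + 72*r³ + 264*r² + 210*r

(w − 2*r − 5)*(5*w − 6*r)*(6*w + 6*r + 7)

Group: w*(30*w² − 6*w*r + 35*w − 36*r² − 42*r) + (−2*r − 5)*(30*w² − 6*w*r + 35*w − 36*r² − 42*r); both groups contain (30*w² − 6*w*r + 35*w − 36*r² − 42*r), so (w − 2*r − 5) is a factor with cofactor 30*w² − 6*w*r + 35*w − 36*r² − 42*r.
The cofactor groups again: 30*w² − 6*w*r + 35*w − 36*r² − 42*r = 6*w*(5*w − 6*r) + (6*r + 7)*(5*w − 6*r); both groups contain (5*w − 6*r), giving (6*w + 6*r + 7)*(5*w − 6*r).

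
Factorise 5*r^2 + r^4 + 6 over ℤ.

(r^2 + 2)*(r^2 + 3)

Substitute u = r^2 to get a quadratic in u, then factor.
r^2 + 3 is irreducible over ℤ (always positive, so no real roots).
r^2 + 2 is irreducible over ℤ (always positive, so no real roots).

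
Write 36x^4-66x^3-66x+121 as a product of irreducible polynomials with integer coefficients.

(6x-11)(6x^3-11)

Group as (36x^4-66x) + (-66x^3+121) = 6x(6x^3-11) - 11(6x^3-11).
Both groups share the factor (6x^3-11).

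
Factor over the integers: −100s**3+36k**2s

Pull out the common factor 4s; 9k**2−25s**2 is a difference of squares.

4s(3k+5s)(3k−5s)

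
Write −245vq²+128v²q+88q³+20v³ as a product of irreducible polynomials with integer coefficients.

(10v−11q)(2v−q)(v+8q)

Group: 2v(10v²+69vq−88q²) − q(10v²+69vq−88q²); both groups contain (10v²+69vq−88q²), so (2v−q) is a factor with cofactor 10v²+69vq−88q².
The cofactor groups again: 10v²+69vq−88q² = 10v(v+8q) − 11q(v+8q); both groups contain (v+8q), giving (10v−11q)(v+8q).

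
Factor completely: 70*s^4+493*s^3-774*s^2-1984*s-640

Among the possible rational roots, s = -8 is a root, giving the factor (s+8) and quotient 70*s^3-67*s^2-238*s-80.
Next, s = -8/7 is a root, giving the factor (7*s+8) and quotient 10*s^2-21*s-10.
The remaining quadratic factors as (2*s-5)(5*s+2).

(2*s-5)*(5*s+2)*(7*s+8)*(s+8)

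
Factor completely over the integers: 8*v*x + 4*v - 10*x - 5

(2*x + 1)*(4*v - 5)

Group as (8*v*x + 4*v) + (-10*x - 5) = 4*v*(2*x + 1) - 5*(2*x + 1).
Both groups share the factor (2*x + 1).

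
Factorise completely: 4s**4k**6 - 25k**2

Every term has a factor of k**2; factoring it out leaves 4s**4k**4 - 25.
Recognize a difference of squares with the parts 2s**2k**2 and 5.

k**2(2s**2k**2 + 5)(2s**2k**2 - 5)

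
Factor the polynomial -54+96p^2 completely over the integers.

6(4p+3)(4p-3)

Pull out the common factor 6; 16p^2-9 is a difference of squares.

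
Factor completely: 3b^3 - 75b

3b(b + 5)(b - 5)

Pull out the common factor 3b; b^2 - 25 is a difference of squares.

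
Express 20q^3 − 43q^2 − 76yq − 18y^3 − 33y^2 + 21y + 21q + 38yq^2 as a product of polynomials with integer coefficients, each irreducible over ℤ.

Group: 3y(−6y^2 − 10yq + 3y − 4q^2 + 3q) + (−5q + 7)(−6y^2 − 10yq + 3y − 4q^2 + 3q); both groups contain (−6y^2 − 10yq + 3y − 4q^2 + 3q), so (3y − 5q + 7) is a factor with cofactor −6y^2 − 10yq + 3y − 4q^2 + 3q.
The cofactor groups again: −6y^2 − 10yq + 3y − 4q^2 + 3q = −6y(y + q) + (−4q + 3)(y + q); both groups contain (y + q), giving −(6y + 4q − 3)(y + q).

−(3y − 5q + 7)(6y + 4q − 3)(y + q)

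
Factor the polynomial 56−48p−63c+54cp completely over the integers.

(6p−7)(9c−8)

Group as (54cp−63c) + (−48p+56) = 9c(6p−7) − 8(6p−7).
Both groups share the factor (6p−7).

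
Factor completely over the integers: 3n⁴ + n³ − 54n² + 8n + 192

Trying the rational-root candidates, n = −4 is a root, so (n + 4) divides it; the quotient is 3n³ − 11n² − 10n + 48.
Next, n = −2 is a root, giving the factor (n + 2) and quotient 3n² − 17n + 24.
The remaining quadratic factors as (n − 3)(3n − 8).

(3n − 8)(n + 2)(n + 4)(n − 3)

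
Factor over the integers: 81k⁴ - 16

(3k)⁴ − (2)⁴ = ((3k)² − (2)²)((3k)² + (2)²); the first factor splits again, the second (9k² + 4) is irreducible.

(3k + 2)(3k - 2)(9k² + 4)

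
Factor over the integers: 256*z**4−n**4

(4*z−n)*(4*z+n)*(16*z**2+n**2)

(4*z)⁴ − (n)⁴ = ((4*z)² − (n)²)((4*z)² + (n)²); the first factor splits again, the second (16*z**2+n**2) is irreducible.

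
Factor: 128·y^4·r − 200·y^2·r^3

Factor out 8·y^2·r, leaving 16·y^2 − 25·r^2, which is a difference of two squares.

8·r·y^2·(4·y − 5·r)·(4·y + 5·r)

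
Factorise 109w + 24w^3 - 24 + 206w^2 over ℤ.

Trying the rational-root candidates, w = -8 is a root, so (w + 8) divides it; the quotient is 24w^2 + 14w - 3.
The remaining quadratic factors as (6w - 1)(4w + 3).

(4w + 3)(6w - 1)(w + 8)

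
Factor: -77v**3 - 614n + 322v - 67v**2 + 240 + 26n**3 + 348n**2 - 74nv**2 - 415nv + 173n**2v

Group: 13n(2n**2 + 15nv + 28n + 7v**2 + v - 30) + (-11v - 8)(2n**2 + 15nv + 28n + 7v**2 + v - 30); both groups contain (2n**2 + 15nv + 28n + 7v**2 + v - 30), so (13n - 11v - 8) is a factor with cofactor 2n**2 + 15nv + 28n + 7v**2 + v - 30.
The cofactor groups again: 2n**2 + 15nv + 28n + 7v**2 + v - 30 = 2n(n + 7v + 15) + (v - 2)(n + 7v + 15); both groups contain (n + 7v + 15), giving (2n + v - 2)(n + 7v + 15).

(13n - 11v - 8)(2n + v - 2)(n + 7v + 15)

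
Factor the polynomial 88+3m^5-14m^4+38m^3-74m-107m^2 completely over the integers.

By the rational root theorem, m = 2/3 is a root, giving the factor (3m-2) and quotient m^4-4m^3+10m^2-29m-44.
Then m = 4 is a root, so (m-4) divides it; the quotient is m^3+10m+11.
Next, m = -1 is a root, so (m+1) divides it; the quotient is m^2-m+11.
The quadratic m^2-m+11 has discriminant -43 < 0 and is irreducible over ℤ.

(3m-2)(m+1)(m-4)(m^2-m+11)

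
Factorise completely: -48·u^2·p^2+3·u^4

Every term has a factor of 3·u^2. Then u^2-16·p^2 = (u)² − (4·p)².

3·u^2·(u-4·p)·(u+4·p)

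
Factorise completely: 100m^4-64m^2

Factor out 4m^2, leaving 25m^2-16, which is a difference of two squares.

4m^2(5m+4)(5m-4)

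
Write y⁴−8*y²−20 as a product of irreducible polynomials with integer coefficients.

Substitute u = y² to get a quadratic in u, then factor.
y²−10 is irreducible over ℤ (10 is not a perfect square).
y²+2 is irreducible over ℤ (always positive, so no real roots).

(y²+2)*(y²−10)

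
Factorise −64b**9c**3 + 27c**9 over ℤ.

−c**3(4b**3 − 3c**2)(16b**6 + 12b**3c**2 + 9c**4)

Pull out the common factor c**3, leaving −64b**9 + 27c**6.
Recognize a difference of cubes with the parts 3c**2 and 4b**3.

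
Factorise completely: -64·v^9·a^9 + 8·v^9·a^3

Pull out the common factor 8·v^9·a^3, leaving -8·a^6 + 1.
Recognize a difference of cubes with the parts 1 and 2·a^2.

-8·a^3·v^9·(2·a^2 - 1)·(4·a^4 + 2·a^2 + 1)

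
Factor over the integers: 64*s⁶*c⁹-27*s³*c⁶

Factor out s³*c⁶ first: what remains is 64*s³*c³-27.
Recognize a difference of cubes with the parts 4*s*c and 3.

c⁶*s³*(4*s*c-3)*(16*s²*c²+12*s*c+9)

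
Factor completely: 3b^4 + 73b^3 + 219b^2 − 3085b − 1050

Among the possible rational roots, b = −15 is a root, giving the factor (b + 15) and quotient 3b^3 + 28b^2 − 201b − 70.
Continuing, b = −1/3 is a root, giving the factor (3b + 1) and quotient b^2 + 9b − 70.
The remaining quadratic factors as (b + 14)(b − 5).

(3b + 1)(b + 14)(b + 15)(b − 5)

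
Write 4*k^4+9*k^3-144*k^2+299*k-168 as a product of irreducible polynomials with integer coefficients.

(4*k-7)*(k+8)*(k-1)*(k-3)

Trying the rational-root candidates, k = 7/4 is a root, giving the factor (4*k-7) and quotient k^3+4*k^2-29*k+24.
Then k = 1 is a root, giving the factor (k-1) and quotient k^2+5*k-24.
The remaining quadratic factors as (k-3)(k+8).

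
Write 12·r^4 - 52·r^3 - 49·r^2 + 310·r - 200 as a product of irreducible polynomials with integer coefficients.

(2·r + 5)·(6·r - 5)·(r - 2)·(r - 4)

Testing divisors of the constant over divisors of the leading coefficient, r = -5/2 is a root, so (2·r + 5) is a factor; dividing leaves 6·r^3 - 41·r^2 + 78·r - 40.
Continuing, r = 2 is a root, giving the factor (r - 2) and quotient 6·r^2 - 29·r + 20.
The remaining quadratic factors as (r - 4)(6·r - 5).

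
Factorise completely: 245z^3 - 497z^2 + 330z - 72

(5z - 3)(7z - 4)(7z - 6)

By the rational root theorem, z = 3/5 is a root, giving the factor (5z - 3) and quotient 49z^2 - 70z + 24.
The remaining quadratic factors as (7z - 4)(7z - 6).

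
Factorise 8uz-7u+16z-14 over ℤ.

(8z-7)(u+2)

Group as (8uz-7u) + (16z-14) = u(8z-7) + 2(8z-7).
Both groups share the factor (8z-7).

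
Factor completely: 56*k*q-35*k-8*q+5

(7*k-1)*(8*q-5)

Group as (56*k*q-35*k) + (-8*q+5) = 7*k*(8*q-5) - (8*q-5).
Both groups share the factor (8*q-5).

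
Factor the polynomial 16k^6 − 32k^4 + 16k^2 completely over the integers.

16k^2(k + 1)^2(k − 1)^2

Pull out the common factor 16k^2, leaving k^4 − 2k^2 + 1.
Recognize a perfect-square trinomial with the parts 1 and k^2.
−k^2 + 1 is again a difference of squares: (−k + 1)(k + 1).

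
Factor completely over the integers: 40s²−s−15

(5s+3)(8s−5)

Need a pair with product 40·(−15) = −600 and sum −1: that's −25 and 24.
Split the middle term: 40s²−25s + 24s−15 = 5s(8s−5) + 3(8s−5).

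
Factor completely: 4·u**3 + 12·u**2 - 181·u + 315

(2·u - 5)·(2·u - 7)·(u + 9)

Among the possible rational roots, u = 7/2 is a root, so (2·u - 7) is a factor; dividing leaves 2·u**2 + 13·u - 45.
The remaining quadratic factors as (2·u - 5)(u + 9).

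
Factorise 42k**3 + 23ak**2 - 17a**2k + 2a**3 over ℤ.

(2a - 7k)(a + k)(a - 6k)

Group: 2a(a**2 - 5ak - 6k**2) - 7k(a**2 - 5ak - 6k**2); both groups contain (a**2 - 5ak - 6k**2), so (2a - 7k) is a factor with cofactor a**2 - 5ak - 6k**2.
The cofactor groups again: a**2 - 5ak - 6k**2 = a(a + k) - 6k(a + k); both groups contain (a + k), giving (a - 6k)(a + k).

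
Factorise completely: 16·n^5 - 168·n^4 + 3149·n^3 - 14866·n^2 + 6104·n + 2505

Testing divisors of the constant over divisors of the leading coefficient, n = 3/4 is a root, so (4·n - 3) is a factor; dividing leaves 4·n^4 - 39·n^3 + 758·n^2 - 3148·n - 835.
Continuing, n = 5 is a root, giving the factor (n - 5) and quotient 4·n^3 - 19·n^2 + 663·n + 167.
Continuing, n = -1/4 is a root, so (4·n + 1) divides it; the quotient is n^2 - 5·n + 167.
The quadratic n^2 - 5·n + 167 has discriminant -643 < 0 and is irreducible over ℤ.

(4·n + 1)·(4·n - 3)·(n - 5)·(n^2 - 5·n + 167)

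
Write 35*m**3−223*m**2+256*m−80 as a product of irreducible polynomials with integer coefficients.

Trying the rational-root candidates, m = 5 is a root, so (m−5) divides it; the quotient is 35*m**2−48*m+16.
The remaining quadratic factors as (5*m−4)(7*m−4).

(5*m−4)*(7*m−4)*(m−5)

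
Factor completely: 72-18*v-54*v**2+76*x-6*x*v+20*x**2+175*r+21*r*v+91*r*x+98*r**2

(14*r+5*x-9*v+9)*(7*r+4*x+6*v+8)

Group: 7*r*(14*r+5*x-9*v+9) + (4*x+6*v+8)*(14*r+5*x-9*v+9); both groups contain (14*r+5*x-9*v+9).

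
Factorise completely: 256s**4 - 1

(4s)⁴ − (1)⁴ = ((4s)² − (1)²)((4s)² + (1)²); the first factor splits again, the second (16s**2 + 1) is irreducible.

(4s + 1)(4s - 1)(16s**2 + 1)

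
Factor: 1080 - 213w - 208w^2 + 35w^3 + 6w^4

Trying the rational-root candidates, w = -9 is a root, so (w + 9) divides it; the quotient is 6w^3 - 19w^2 - 37w + 120.
Then w = 3 is a root, so (w - 3) is a factor; dividing leaves 6w^2 - w - 40.
The remaining quadratic factors as (2w + 5)(3w - 8).

(2w + 5)(3w - 8)(w + 9)(w - 3)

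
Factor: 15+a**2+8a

Two integers with product 15 and sum 8 are 5 and 3.

(a+3)(a+5)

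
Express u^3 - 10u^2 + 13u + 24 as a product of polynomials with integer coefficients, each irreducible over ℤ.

Trying the rational-root candidates, u = 3 is a root, giving the factor (u - 3) and quotient u^2 - 7u - 8.
The remaining quadratic factors as (u + 1)(u - 8).

(u + 1)(u - 3)(u - 8)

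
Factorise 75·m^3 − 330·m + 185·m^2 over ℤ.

Pull out the common factor 5·m, then factor the remaining trinomial.

5·m·(3·m + 11)·(5·m − 6)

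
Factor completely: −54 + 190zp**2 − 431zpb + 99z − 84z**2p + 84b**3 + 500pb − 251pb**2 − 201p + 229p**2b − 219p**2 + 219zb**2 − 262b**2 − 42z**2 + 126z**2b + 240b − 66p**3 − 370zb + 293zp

−(2p − 3b + 1)(7z − 3p + 4b − 6)(6z − 11p + 7b − 9)

Group: 7z(−12zp + 18zb − 6z + 22p**2 − 47pb + 29p + 21b**2 − 34b + 9) + (−3p + 4b − 6)(−12zp + 18zb − 6z + 22p**2 − 47pb + 29p + 21b**2 − 34b + 9); both groups contain (−12zp + 18zb − 6z + 22p**2 − 47pb + 29p + 21b**2 − 34b + 9), so (7z − 3p + 4b − 6) is a factor with cofactor −12zp + 18zb − 6z + 22p**2 − 47pb + 29p + 21b**2 − 34b + 9.
The cofactor groups again: −12zp + 18zb − 6z + 22p**2 − 47pb + 29p + 21b**2 − 34b + 9 = −2p(6z − 11p + 7b − 9) + (3b − 1)(6z − 11p + 7b − 9); both groups contain (6z − 11p + 7b − 9), giving −(2p − 3b + 1)(6z − 11p + 7b − 9).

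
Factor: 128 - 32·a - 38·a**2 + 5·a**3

(5·a - 8)·(a + 2)·(a - 8)

Trying the rational-root candidates, a = 8/5 is a root, so (5·a - 8) is a factor; dividing leaves a**2 - 6·a - 16.
The remaining quadratic factors as (a - 8)(a + 2).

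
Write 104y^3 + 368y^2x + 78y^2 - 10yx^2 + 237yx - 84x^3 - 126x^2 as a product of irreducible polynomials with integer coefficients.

(13y - 6x)(4y + 2x + 3)(2y + 7x)

Group: 4y(26y^2 + 79yx - 42x^2) + (2x + 3)(26y^2 + 79yx - 42x^2); both groups contain (26y^2 + 79yx - 42x^2), so (4y + 2x + 3) is a factor with cofactor 26y^2 + 79yx - 42x^2.
The cofactor groups again: 26y^2 + 79yx - 42x^2 = 2y(13y - 6x) + 7x(13y - 6x); both groups contain (13y - 6x), giving (2y + 7x)(13y - 6x).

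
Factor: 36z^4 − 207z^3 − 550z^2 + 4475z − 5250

(3z + 14)(3z − 5)(4z − 15)(z − 5)

Among the possible rational roots, z = −14/3 is a root, so (3z + 14) divides it; the quotient is 12z^3 − 125z^2 + 400z − 375.
Then z = 5 is a root, so (z − 5) divides it; the quotient is 12z^2 − 65z + 75.
The remaining quadratic factors as (4z − 15)(3z − 5).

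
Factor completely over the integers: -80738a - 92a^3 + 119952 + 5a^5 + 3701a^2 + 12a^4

Trying the rational-root candidates, a = 8/5 is a root, giving the factor (5a - 8) and quotient a^4 + 4a^3 - 12a^2 + 721a - 14994.
Continuing, a = -14 is a root, so (a + 14) is a factor; dividing leaves a^3 - 10a^2 + 128a - 1071.
Continuing, a = 9 is a root, so (a - 9) is a factor; dividing leaves a^2 - a + 119.
The quadratic a^2 - a + 119 has discriminant -475 < 0 and is irreducible over ℤ.

(5a - 8)(a + 14)(a - 9)(a^2 - a + 119)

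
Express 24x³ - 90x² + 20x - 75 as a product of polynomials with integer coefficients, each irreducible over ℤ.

Group as (24x³ + 20x) + (-90x² - 75) = 4x(6x² + 5) - 15(6x² + 5).
Both groups share the factor (6x² + 5).

(4x - 15)(6x² + 5)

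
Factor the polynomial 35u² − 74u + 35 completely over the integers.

Need a pair with product 35·35 = 1225 and sum −74: that's −25 and −49.
Split the middle term: 35u² − 25u − 49u + 35 = 5u(7u − 5) − 7(7u − 5).

(5u − 7)(7u − 5)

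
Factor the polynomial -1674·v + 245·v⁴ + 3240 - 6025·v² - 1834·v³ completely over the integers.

Testing divisors of the constant over divisors of the leading coefficient, v = -9/5 is a root, giving the factor (5·v + 9) and quotient 49·v³ - 455·v² - 386·v + 360.
Then v = 10 is a root, so (v - 10) is a factor; dividing leaves 49·v² + 35·v - 36.
The remaining quadratic factors as (7·v + 9)(7·v - 4).

(5·v + 9)·(7·v + 9)·(7·v - 4)·(v - 10)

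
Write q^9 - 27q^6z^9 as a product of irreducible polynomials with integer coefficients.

Every term has a factor of q^6; factoring it out leaves q^3 - 27z^9.
Recognize a difference of cubes with the parts q and 3z^3.

q^6(q - 3z^3)(q^2 + 3qz^3 + 9z^6)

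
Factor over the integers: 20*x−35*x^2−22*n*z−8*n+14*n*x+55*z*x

Group: −11*z*(2*n−5*x) + (7*x−4)*(2*n−5*x); both groups contain (2*n−5*x).

−(11*z−7*x+4)*(2*n−5*x)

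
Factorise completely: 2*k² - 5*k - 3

(2*k + 1)*(k - 3)

Need a pair with product 2·(-3) = -6 and sum -5: that's 1 and -6.
Split the middle term: 2*k² + k - 6*k - 3 = k*(2*k + 1) - 3*(2*k + 1).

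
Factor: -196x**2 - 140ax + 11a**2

Group: 11a(a - 14x) + 14x(a - 14x); both groups contain (a - 14x).

(11a + 14x)(a - 14x)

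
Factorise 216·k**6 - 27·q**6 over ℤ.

Every term has a factor of 27; factoring it out leaves 8·k**6 - q**6.
Recognize a difference of cubes with the parts 2·k**2 and q**2.

27·(2·k**2 - q**2)·(4·k**4 + 2·k**2·q**2 + q**4)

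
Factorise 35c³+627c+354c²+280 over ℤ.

(5c+7)(7c+5)(c+8)

Testing divisors of the constant over divisors of the leading coefficient, c = -5/7 is a root, so (7c+5) is a factor; dividing leaves 5c²+47c+56.
The remaining quadratic factors as (5c+7)(c+8).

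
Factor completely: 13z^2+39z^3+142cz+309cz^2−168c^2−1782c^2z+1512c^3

(12c+z)(14c−13z)(9c−3z−1)

Group: 14c(108c^2−27cz−12c−3z^2−z) − 13z(108c^2−27cz−12c−3z^2−z); both groups contain (108c^2−27cz−12c−3z^2−z), so (14c−13z) is a factor with cofactor 108c^2−27cz−12c−3z^2−z.
The cofactor groups again: 108c^2−27cz−12c−3z^2−z = 12c(9c−3z−1) + z(9c−3z−1); both groups contain (9c−3z−1), giving (12c+z)(9c−3z−1).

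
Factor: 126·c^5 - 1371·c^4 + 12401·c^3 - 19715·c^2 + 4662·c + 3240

Trying the rational-root candidates, c = 4/3 is a root, so (3·c - 4) divides it; the quotient is 42·c^4 - 401·c^3 + 3599·c^2 - 1773·c - 810.
Next, c = 5/6 is a root, so (6·c - 5) is a factor; dividing leaves 7·c^3 - 61·c^2 + 549·c + 162.
Then c = -2/7 is a root, giving the factor (7·c + 2) and quotient c^2 - 9·c + 81.
The quadratic c^2 - 9·c + 81 has discriminant -243 < 0 and is irreducible over ℤ.

(3·c - 4)·(6·c - 5)·(7·c + 2)·(c^2 - 9·c + 81)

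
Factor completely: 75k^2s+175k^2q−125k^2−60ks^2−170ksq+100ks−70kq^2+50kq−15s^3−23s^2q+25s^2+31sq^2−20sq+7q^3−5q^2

(5k+s−q)(5k−5s−q)(3s+7q−5)

Group: 5k(15ks+35kq−25k−15s^2−38sq+25s−7q^2+5q) + (s−q)(15ks+35kq−25k−15s^2−38sq+25s−7q^2+5q); both groups contain (15ks+35kq−25k−15s^2−38sq+25s−7q^2+5q), so (5k+s−q) is a factor with cofactor 15ks+35kq−25k−15s^2−38sq+25s−7q^2+5q.
The cofactor groups again: 15ks+35kq−25k−15s^2−38sq+25s−7q^2+5q = 5k(3s+7q−5) + (−5s−q)(3s+7q−5); both groups contain (3s+7q−5), giving (5k−5s−q)(3s+7q−5).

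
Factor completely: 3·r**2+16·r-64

(3·r-8)·(r+8)

Need a pair with product 3·(-64) = -192 and sum 16: that's -8 and 24.
Split the middle term: 3·r**2-8·r + 24·r-64 = r·(3·r-8) + 8·(3·r-8).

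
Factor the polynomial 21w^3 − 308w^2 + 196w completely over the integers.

Pull out the common factor 7w, then factor the remaining trinomial.

7w(3w − 2)(w − 14)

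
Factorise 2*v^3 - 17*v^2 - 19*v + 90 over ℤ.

(2*v + 5)*(v - 2)*(v - 9)

Testing divisors of the constant over divisors of the leading coefficient, v = 9 is a root, so (v - 9) divides it; the quotient is 2*v^2 + v - 10.
The remaining quadratic factors as (v - 2)(2*v + 5).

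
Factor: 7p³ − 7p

7p(p + 1)(p − 1)

Factor out 7p, leaving p² − 1, which is a difference of two squares.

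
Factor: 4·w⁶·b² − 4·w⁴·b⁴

4·b²·w⁴·(w − b)·(w + b)

Every term has a factor of 4·w⁴·b²; factoring it out leaves w² − b².
Recognize a difference of squares with the parts w and b.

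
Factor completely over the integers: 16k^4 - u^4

(2k)⁴ − (u)⁴ = ((2k)² − (u)²)((2k)² + (u)²); the first factor splits again, the second (4k^2 + u^2) is irreducible.

(2k + u)(2k - u)(4k^2 + u^2)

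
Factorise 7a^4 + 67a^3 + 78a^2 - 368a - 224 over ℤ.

Among the possible rational roots, a = -4/7 is a root, giving the factor (7a + 4) and quotient a^3 + 9a^2 + 6a - 56.
Next, a = -7 is a root, giving the factor (a + 7) and quotient a^2 + 2a - 8.
The remaining quadratic factors as (a - 2)(a + 4).

(7a + 4)(a + 4)(a + 7)(a - 2)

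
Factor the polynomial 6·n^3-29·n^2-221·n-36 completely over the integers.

Testing divisors of the constant over divisors of the leading coefficient, n = -4 is a root, giving the factor (n+4) and quotient 6·n^2-53·n-9.
The remaining quadratic factors as (n-9)(6·n+1).

(6·n+1)·(n+4)·(n-9)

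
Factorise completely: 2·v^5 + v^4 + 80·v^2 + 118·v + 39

Trying the rational-root candidates, v = -3 is a root, giving the factor (v + 3) and quotient 2·v^4 - 5·v^3 + 15·v^2 + 35·v + 13.
Then v = -1/2 is a root, giving the factor (2·v + 1) and quotient v^3 - 3·v^2 + 9·v + 13.
Continuing, v = -1 is a root, giving the factor (v + 1) and quotient v^2 - 4·v + 13.
The quadratic v^2 - 4·v + 13 has discriminant -36 < 0 and is irreducible over ℤ.

(2·v + 1)·(v + 1)·(v + 3)·(v^2 - 4·v + 13)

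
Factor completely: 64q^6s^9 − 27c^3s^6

Every term has a factor of s^6; factoring it out leaves 64q^6s^3 − 27c^3.
Recognize a difference of cubes with the parts 4q^2s and 3c.

s^6(4q^2s − 3c)(16q^4s^2 + 12q^2cs + 9c^2)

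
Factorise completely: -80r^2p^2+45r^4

Every term has a factor of 5r^2. Then 9r^2-16p^2 = (3r)² − (4p)².

5r^2(3r-4p)(3r+4p)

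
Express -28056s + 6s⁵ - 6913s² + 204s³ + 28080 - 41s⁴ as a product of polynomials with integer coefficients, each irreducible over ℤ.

(6s - 5)(s + 4)(s - 13)(s² + 3s + 108)

Among the possible rational roots, s = 13 is a root, giving the factor (s - 13) and quotient 6s⁴ + 37s³ + 685s² + 1992s - 2160.
Continuing, s = -4 is a root, giving the factor (s + 4) and quotient 6s³ + 13s² + 633s - 540.
Continuing, s = 5/6 is a root, giving the factor (6s - 5) and quotient s² + 3s + 108.
The quadratic s² + 3s + 108 has discriminant -423 < 0 and is irreducible over ℤ.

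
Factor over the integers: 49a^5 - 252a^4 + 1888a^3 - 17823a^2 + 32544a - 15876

(7a - 6)(7a - 9)(a - 6)(a^2 + 3a + 49)

Testing divisors of the constant over divisors of the leading coefficient, a = 6 is a root, so (a - 6) divides it; the quotient is 49a^4 + 42a^3 + 2140a^2 - 4983a + 2646.
Then a = 9/7 is a root, so (7a - 9) divides it; the quotient is 7a^3 + 15a^2 + 325a - 294.
Continuing, a = 6/7 is a root, giving the factor (7a - 6) and quotient a^2 + 3a + 49.
The quadratic a^2 + 3a + 49 has discriminant -187 < 0 and is irreducible over ℤ.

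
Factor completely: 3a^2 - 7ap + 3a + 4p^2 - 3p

Group: 3a(a - p) + (-4p + 3)(a - p); both groups contain (a - p).

(3a - 4p + 3)(a - p)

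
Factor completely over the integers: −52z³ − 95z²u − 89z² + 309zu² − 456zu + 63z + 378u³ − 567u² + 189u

−(4z − 9u + 9)(13z + 14u − 7)(z + 3u)

Group: 4z(−13z² − 53zu + 7z − 42u² + 21u) + (−9u + 9)(−13z² − 53zu + 7z − 42u² + 21u); both groups contain (−13z² − 53zu + 7z − 42u² + 21u), so (4z − 9u + 9) is a factor with cofactor −13z² − 53zu + 7z − 42u² + 21u.
The cofactor groups again: −13z² − 53zu + 7z − 42u² + 21u = −13z(z + 3u) + (−14u + 7)(z + 3u); both groups contain (z + 3u), giving −(13z + 14u − 7)(z + 3u).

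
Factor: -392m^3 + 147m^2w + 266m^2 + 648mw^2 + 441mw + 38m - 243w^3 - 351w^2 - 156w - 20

-(7m + 9w + 2)(7m - 9w - 5)(8m - 3w - 2)

Group: 7m(-56m^2 + 93mw + 54m - 27w^2 - 33w - 10) + (9w + 2)(-56m^2 + 93mw + 54m - 27w^2 - 33w - 10); both groups contain (-56m^2 + 93mw + 54m - 27w^2 - 33w - 10), so (7m + 9w + 2) is a factor with cofactor -56m^2 + 93mw + 54m - 27w^2 - 33w - 10.
The cofactor groups again: -56m^2 + 93mw + 54m - 27w^2 - 33w - 10 = -7m(8m - 3w - 2) + (9w + 5)(8m - 3w - 2); both groups contain (8m - 3w - 2), giving -(7m - 9w - 5)(8m - 3w - 2).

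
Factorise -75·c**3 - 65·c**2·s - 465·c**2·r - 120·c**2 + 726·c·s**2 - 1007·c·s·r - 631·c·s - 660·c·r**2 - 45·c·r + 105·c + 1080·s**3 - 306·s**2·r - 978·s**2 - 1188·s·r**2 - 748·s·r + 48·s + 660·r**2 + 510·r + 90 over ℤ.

-(3·c - 10·s + 12·r + 6)·(5·c + 12·s + 11·r + 3)·(5·c + 9·s - 5)

Group: 3·c·(-25·c**2 - 105·c·s - 55·c·r + 10·c - 108·s**2 - 99·s·r + 33·s + 55·r + 15) + (-10·s + 12·r + 6)·(-25·c**2 - 105·c·s - 55·c·r + 10·c - 108·s**2 - 99·s·r + 33·s + 55·r + 15); both groups contain (-25·c**2 - 105·c·s - 55·c·r + 10·c - 108·s**2 - 99·s·r + 33·s + 55·r + 15), so (3·c - 10·s + 12·r + 6) is a factor with cofactor -25·c**2 - 105·c·s - 55·c·r + 10·c - 108·s**2 - 99·s·r + 33·s + 55·r + 15.
The cofactor groups again: -25·c**2 - 105·c·s - 55·c·r + 10·c - 108·s**2 - 99·s·r + 33·s + 55·r + 15 = -5·c·(5·c + 12·s + 11·r + 3) + (-9·s + 5)·(5·c + 12·s + 11·r + 3); both groups contain (5·c + 12·s + 11·r + 3), giving -(5·c + 9·s - 5)·(5·c + 12·s + 11·r + 3).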